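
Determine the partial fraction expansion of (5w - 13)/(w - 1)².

(5w - 13) = P(w - 1) + Q. At w = 1: Q = 5·1 - 13 = -8. Coeff of w: P = 5
Result: 5/(w - 1) - 8/(w - 1)²


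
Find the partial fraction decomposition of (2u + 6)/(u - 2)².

(2u + 6) = P(u - 2) + Q. At u = 2: Q = 2·2 + 6 = 10. Coeff of u: P = 2
Result: 2/(u - 2) + 10/(u - 2)²


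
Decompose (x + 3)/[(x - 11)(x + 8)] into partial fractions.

At x=11: α = (1·11 + 3)/(11 + 8) = 14/19. At x=-8: β = (1·(-8) + 3)/(-8 - 11) = 5/19
Result: (14/19)/(x - 11) + (5/19)/(x + 8)


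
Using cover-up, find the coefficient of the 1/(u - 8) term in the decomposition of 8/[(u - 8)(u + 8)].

Cover (u - 8), set u=8: 8/((u + 8) at u=8) = 8/(16) = 1/2


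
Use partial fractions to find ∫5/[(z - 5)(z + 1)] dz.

Decompose: 5/[(z - 5)(z + 1)] = (5/6)/(z - 5) - (5/6)/(z + 1). Integrate each term: (5/6) ln|(z - 5)| - (5/6) ln|(z + 1)| + C


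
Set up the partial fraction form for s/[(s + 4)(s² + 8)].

Linear + irreducible quadratic: α/(s + 4) + (βs + γ)/(s² + 8)


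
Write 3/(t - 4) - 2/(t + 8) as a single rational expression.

Common denominator (t - 4)(t + 8). Numerator: 3(t + 8) - 2(t - 4) = (3t + 24) - (2t - 8) = t + 32
Result: (t + 32)/[(t - 4)(t + 8)]


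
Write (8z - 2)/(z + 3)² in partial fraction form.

(8z - 2) = P(z + 3) + Q. At z = -3: Q = 8·(-3) - 2 = -26. Coeff of z: P = 8
Result: 8/(z + 3) - 26/(z + 3)²


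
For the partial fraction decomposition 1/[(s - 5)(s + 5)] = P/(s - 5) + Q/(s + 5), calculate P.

Cover-up at s = 5: P = 1/(5 + 5) = 1/10


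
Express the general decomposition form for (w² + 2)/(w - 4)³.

Repeated linear factor (power 3): A/(w - 4) + B/(w - 4)² + C/(w - 4)³


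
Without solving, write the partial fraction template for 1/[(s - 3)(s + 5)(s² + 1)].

Two linear + quadratic: A/(s - 3) + B/(s + 5) + (Cs + D)/(s² + 1)


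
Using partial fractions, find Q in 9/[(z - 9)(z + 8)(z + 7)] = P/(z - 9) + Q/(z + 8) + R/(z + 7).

Cover-up at z = -8: Q = 9/[(-8 - 9)(-8 + 7)] = 9/[(-17)(-1)] = 9/17


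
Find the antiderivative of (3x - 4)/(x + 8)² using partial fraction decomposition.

Decompose: P = 3, Q = 3·(-8) - 4 = -28, so (3x - 4)/(x + 8)² = 3/(x + 8) - 28/(x + 8)². Integrate: ∫ P/(x + 8) dx = 3 ln|(x + 8)|; ∫ Q/(x + 8)² dx = 28/(x + 8). Sum: 3 ln|(x + 8)| + 28/(x + 8) + C


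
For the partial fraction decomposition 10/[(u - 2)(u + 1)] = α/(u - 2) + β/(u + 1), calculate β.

Cover-up at u = -1: β = 10/(-1 - 2) = -10/3


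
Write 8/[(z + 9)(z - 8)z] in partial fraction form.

Using cover-up method: A = 8/153, B = 1/17, C = -1/9
Result: (8/153)/(z + 9) + (1/17)/(z - 8) - (1/9)/z


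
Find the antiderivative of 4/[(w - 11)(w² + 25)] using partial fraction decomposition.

Cover-up at w=11: A = 4/(11²+25) = 2/73. Coeff matching: B = -2/73, C = -22/73. Decomposition: (2/73)/(w - 11) - ((2/73)w + 22/73)/(w² + 25). Integrate: linear → ln, quadratic → (1/2)ln + arctan: (2/73) ln|(w - 11)| - (1/73) ln(w² + 25) - (22/365) arctan(w/5) + C


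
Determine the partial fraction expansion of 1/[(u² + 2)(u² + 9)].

Coefficient matching gives A = C = 0, B = 1/(9-2) = 1/7, D = -B = -1/7
Result: (1/7)/(u² + 2) - (1/7)/(u² + 9)


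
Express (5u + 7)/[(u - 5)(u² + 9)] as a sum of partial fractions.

At u=5: α = (5·5 + 7)/(5² + 9) = 16/17. β = -α = -16/17, γ = 5 - 5·α = 5/17
Result: (16/17)/(u - 5) - ((16/17)u - 5/17)/(u² + 9)


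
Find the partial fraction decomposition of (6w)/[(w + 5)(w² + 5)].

At w=-5: P = (6·(-5) + 0)/((-5)² + 5) = -1. Q = -P = 1, R = 6 - (-5)·P = 1
Result: -1/(w + 5) + (w + 1)/(w² + 5)


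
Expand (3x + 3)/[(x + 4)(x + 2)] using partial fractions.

At x=-4: α = (3·(-4) + 3)/(-4 + 2) = 9/2. At x=-2: β = (3·(-2) + 3)/(-2 + 4) = -3/2
Result: (9/2)/(x + 4) - (3/2)/(x + 2)


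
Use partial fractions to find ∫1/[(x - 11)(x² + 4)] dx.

Cover-up at x=11: P = 1/(11²+4) = 1/125. Coeff matching: Q = -1/125, R = -11/125. Decomposition: (1/125)/(x - 11) - ((1/125)x + 11/125)/(x² + 4). Integrate: linear → ln, quadratic → (1/2)ln + arctan: (1/125) ln|(x - 11)| - (1/250) ln(x² + 4) - (11/250) arctan(x/2) + C


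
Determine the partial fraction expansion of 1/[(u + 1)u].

1/(u + 1)u = P/(u + 1) + Q/u. P = 1/(-1 - 0) = -1, Q = 1/(0 + 1) = 1
Result: -1/(u + 1) + 1/u


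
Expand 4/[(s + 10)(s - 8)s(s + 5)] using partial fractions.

Using Heaviside cover-up: (-1/225)/(s + 10) + (1/468)/(s - 8) - (1/100)/s + (4/325)/(s + 5)


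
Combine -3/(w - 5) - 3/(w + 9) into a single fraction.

Common denominator (w - 5)(w + 9). Numerator: -3(w + 9) - 3(w - 5) = (-3w - 27) - (3w - 15) = -6w - 12
Result: (-6w - 12)/[(w - 5)(w + 9)]


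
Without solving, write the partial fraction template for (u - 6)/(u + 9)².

Repeated linear factor: A/(u + 9) + B/(u + 9)²


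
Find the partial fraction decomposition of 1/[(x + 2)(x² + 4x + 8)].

Cover-up at x = -2: α = 1/((-2)² + 4·(-2) + 8) = 1/4. Then β = -α = -1/4, γ = -α·(4 - 2) = -1/2
Result: (1/4)/(x + 2) - ((1/4)x + 1/2)/(x² + 4x + 8)


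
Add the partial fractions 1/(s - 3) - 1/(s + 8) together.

Common denominator (s - 3)(s + 8). Numerator: 1(s + 8) - 1(s - 3) = (s + 8) - (s - 3) = 11
Result: (11)/[(s - 3)(s + 8)]


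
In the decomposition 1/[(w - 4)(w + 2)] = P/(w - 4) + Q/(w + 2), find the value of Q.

Cover-up at w = -2: Q = 1/(-2 - 4) = -1/6


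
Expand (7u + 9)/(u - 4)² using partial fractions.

(7u + 9) = α(u - 4) + β. At u = 4: β = 7·4 + 9 = 37. Coeff of u: α = 7
Result: 7/(u - 4) + 37/(u - 4)²


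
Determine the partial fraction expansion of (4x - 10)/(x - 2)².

(4x - 10) = α(x - 2) + β. At x = 2: β = 4·2 - 10 = -2. Coeff of x: α = 4
Result: 4/(x - 2) - 2/(x - 2)²


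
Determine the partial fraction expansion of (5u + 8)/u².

(5u + 8) = Pu + Q. At u = 0: Q = 5·0 + 8 = 8. Coeff of u: P = 5
Result: 5/u + 8/u²


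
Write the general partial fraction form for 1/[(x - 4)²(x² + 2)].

Repeated linear + quadratic: α/(x - 4) + β/(x - 4)² + (γx + δ)/(x² + 2)


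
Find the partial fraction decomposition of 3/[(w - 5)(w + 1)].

3/(w - 5)(w + 1) = A/(w - 5) + B/(w + 1). A = 3/(5 + 1) = 1/2, B = 3/(-1 - 5) = -1/2
Result: (1/2)/(w - 5) - (1/2)/(w + 1)


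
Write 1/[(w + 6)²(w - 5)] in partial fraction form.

Cover-up at w=5: γ = 1/(5 + 6)² = 1/121. Cover-up at w=-6: β = 1/(-6 - 5) = -1/11. Comparing w² coeff: α = -γ = -1/121
Result: (-1/121)/(w + 6) - (1/11)/(w + 6)² + (1/121)/(w - 5)


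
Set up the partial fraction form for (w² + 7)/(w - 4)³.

Repeated linear factor (power 3): α/(w - 4) + β/(w - 4)² + γ/(w - 4)³


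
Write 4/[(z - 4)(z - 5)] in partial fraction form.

4/(z - 4)(z - 5) = α/(z - 4) + β/(z - 5). α = 4/(4 - 5) = -4, β = 4/(5 - 4) = 4
Result: -4/(z - 4) + 4/(z - 5)


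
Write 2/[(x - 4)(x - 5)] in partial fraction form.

2/(x - 4)(x - 5) = α/(x - 4) + β/(x - 5). α = 2/(4 - 5) = -2, β = 2/(5 - 4) = 2
Result: -2/(x - 4) + 2/(x - 5)


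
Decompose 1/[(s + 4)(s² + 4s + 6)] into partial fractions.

Cover-up at s = -4: P = 1/((-4)² + 4·(-4) + 6) = 1/6. Then Q = -P = -1/6, R = -P·(4 - 4) = 0
Result: (1/6)/(s + 4) - ((1/6)s)/(s² + 4s + 6)


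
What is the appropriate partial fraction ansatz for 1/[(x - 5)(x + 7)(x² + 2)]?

Two linear + quadratic: P/(x - 5) + Q/(x + 7) + (Rx + S)/(x² + 2)


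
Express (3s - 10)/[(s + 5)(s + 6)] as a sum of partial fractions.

At s=-5: α = (3·(-5) - 10)/(-5 + 6) = -25. At s=-6: β = (3·(-6) - 10)/(-6 + 5) = 28
Result: -25/(s + 5) + 28/(s + 6)


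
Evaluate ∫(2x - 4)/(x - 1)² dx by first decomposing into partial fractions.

Decompose: P = 2, Q = 2·1 - 4 = -2, so (2x - 4)/(x - 1)² = 2/(x - 1) - 2/(x - 1)². Integrate: ∫ P/(x - 1) dx = 2 ln|(x - 1)|; ∫ Q/(x - 1)² dx = 2/(x - 1). Sum: 2 ln|(x - 1)| + 2/(x - 1) + C


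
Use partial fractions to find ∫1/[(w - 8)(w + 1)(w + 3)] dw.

Cover-up: α = 1/99, β = -1/18, γ = 1/22. Decomposition: (1/99)/(w - 8) - (1/18)/(w + 1) + (1/22)/(w + 3). Integrate each term: (1/99) ln|(w - 8)| - (1/18) ln|(w + 1)| + (1/22) ln|(w + 3)| + C


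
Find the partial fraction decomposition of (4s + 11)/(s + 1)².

(4s + 11) = α(s + 1) + β. At s = -1: β = 4·(-1) + 11 = 7. Coeff of s: α = 4
Result: 4/(s + 1) + 7/(s + 1)²


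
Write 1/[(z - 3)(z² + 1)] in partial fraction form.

Cover-up at z = 3: A = 1/(3² + 1) = 1/10. Then B = -A = -1/10, C = -A·(0 + 3) = -3/10
Result: (1/10)/(z - 3) - ((1/10)z + 3/10)/(z² + 1)


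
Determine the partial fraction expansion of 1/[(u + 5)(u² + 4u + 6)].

Cover-up at u = -5: α = 1/((-5)² + 4·(-5) + 6) = 1/11. Then β = -α = -1/11, γ = -α·(4 - 5) = 1/11
Result: (1/11)/(u + 5) - ((1/11)u - 1/11)/(u² + 4u + 6)


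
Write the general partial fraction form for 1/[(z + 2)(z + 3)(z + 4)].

Three distinct linear factors: α/(z + 2) + β/(z + 3) + γ/(z + 4)


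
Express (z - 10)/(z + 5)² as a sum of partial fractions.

(z - 10) = A(z + 5) + B. At z = -5: B = 1·(-5) - 10 = -15. Coeff of z: A = 1
Result: 1/(z + 5) - 15/(z + 5)²


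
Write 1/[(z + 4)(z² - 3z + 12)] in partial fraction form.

Cover-up at z = -4: A = 1/((-4)² - 3·(-4) + 12) = 1/40. Then B = -A = -1/40, C = -A·(-3 - 4) = 7/40
Result: (1/40)/(z + 4) - ((1/40)z - 7/40)/(z² - 3z + 12)


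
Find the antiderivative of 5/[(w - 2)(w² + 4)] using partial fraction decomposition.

Cover-up at w=2: A = 5/(2²+4) = 5/8. Coeff matching: B = -5/8, C = -5/4. Decomposition: (5/8)/(w - 2) - ((5/8)w + 5/4)/(w² + 4). Integrate: linear → ln, quadratic → (1/2)ln + arctan: (5/8) ln|(w - 2)| - (5/16) ln(w² + 4) - (5/8) arctan(w/2) + C


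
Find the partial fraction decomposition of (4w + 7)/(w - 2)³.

(4w + 7) = A(w - 2)² + B(w - 2) + C. At w = 2: C = 4·2 + 7 = 15. Coefficients: A = 0, B = 4
Result: 4/(w - 2)² + 15/(w - 2)³


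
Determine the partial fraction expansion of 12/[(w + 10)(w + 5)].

12/(w + 10)(w + 5) = α/(w + 10) + β/(w + 5). α = 12/(-10 + 5) = -12/5, β = 12/(-5 + 10) = 12/5
Result: (-12/5)/(w + 10) + (12/5)/(w + 5)


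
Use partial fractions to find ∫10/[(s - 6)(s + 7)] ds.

Decompose: 10/[(s - 6)(s + 7)] = (10/13)/(s - 6) - (10/13)/(s + 7). Integrate each term: (10/13) ln|(s - 6)| - (10/13) ln|(s + 7)| + C


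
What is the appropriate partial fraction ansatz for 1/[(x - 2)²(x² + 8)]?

Repeated linear + quadratic: A/(x - 2) + B/(x - 2)² + (Cx + D)/(x² + 8)


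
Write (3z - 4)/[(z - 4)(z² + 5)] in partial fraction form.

At z=4: P = (3·4 - 4)/(4² + 5) = 8/21. Q = -P = -8/21, R = 3 - 4·P = 31/21
Result: (8/21)/(z - 4) - ((8/21)z - 31/21)/(z² + 5)


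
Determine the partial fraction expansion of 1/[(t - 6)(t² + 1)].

Cover-up at t = 6: A = 1/(6² + 1) = 1/37. Then B = -A = -1/37, C = -A·(0 + 6) = -6/37
Result: (1/37)/(t - 6) - ((1/37)t + 6/37)/(t² + 1)


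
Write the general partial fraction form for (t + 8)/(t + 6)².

Repeated linear factor: A/(t + 6) + B/(t + 6)²


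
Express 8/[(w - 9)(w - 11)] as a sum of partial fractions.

8/(w - 9)(w - 11) = A/(w - 9) + B/(w - 11). A = 8/(9 - 11) = -4, B = 8/(11 - 9) = 4
Result: -4/(w - 9) + 4/(w - 11)


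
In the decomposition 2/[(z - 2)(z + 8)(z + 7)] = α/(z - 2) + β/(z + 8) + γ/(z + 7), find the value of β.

Cover-up at z = -8: β = 2/[(-8 - 2)(-8 + 7)] = 2/[(-10)(-1)] = 2/10 = 1/5


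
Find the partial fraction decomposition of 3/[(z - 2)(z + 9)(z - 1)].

Using cover-up method: A = 3/11, B = 3/110, C = -3/10
Result: (3/11)/(z - 2) + (3/110)/(z + 9) - (3/10)/(z - 1)


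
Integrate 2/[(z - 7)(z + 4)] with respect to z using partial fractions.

Decompose: 2/[(z - 7)(z + 4)] = (2/11)/(z - 7) - (2/11)/(z + 4). Integrate each term: (2/11) ln|(z - 7)| - (2/11) ln|(z + 4)| + C


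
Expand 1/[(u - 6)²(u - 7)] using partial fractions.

Cover-up at u=7: γ = 1/(7 - 6)² = 1. Cover-up at u=6: β = 1/(6 - 7) = -1. Comparing u² coeff: α = -γ = -1
Result: -1/(u - 6) - 1/(u - 6)² + 1/(u - 7)


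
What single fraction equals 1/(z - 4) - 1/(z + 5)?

Common denominator (z - 4)(z + 5). Numerator: 1(z + 5) - 1(z - 4) = (z + 5) - (z - 4) = 9
Result: (9)/[(z - 4)(z + 5)]


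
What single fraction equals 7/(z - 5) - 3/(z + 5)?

Common denominator (z - 5)(z + 5). Numerator: 7(z + 5) - 3(z - 5) = (7z + 35) - (3z - 15) = 4z + 50
Result: (4z + 50)/[(z - 5)(z + 5)]


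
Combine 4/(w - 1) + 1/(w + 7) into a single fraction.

Common denominator (w - 1)(w + 7). Numerator: 4(w + 7) + 1(w - 1) = (4w + 28) + (w - 1) = 5w + 27
Result: (5w + 27)/[(w - 1)(w + 7)]


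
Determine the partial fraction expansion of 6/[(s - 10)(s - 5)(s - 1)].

Using cover-up method: P = 2/15, Q = -3/10, R = 1/6
Result: (2/15)/(s - 10) - (3/10)/(s - 5) + (1/6)/(s - 1)


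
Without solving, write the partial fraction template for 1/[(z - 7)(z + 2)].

Distinct linear factors: A/(z - 7) + B/(z + 2)


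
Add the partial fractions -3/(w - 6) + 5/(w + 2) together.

Common denominator (w - 6)(w + 2). Numerator: -3(w + 2) + 5(w - 6) = (-3w - 6) + (5w - 30) = 2w - 36
Result: (2w - 36)/[(w - 6)(w + 2)]


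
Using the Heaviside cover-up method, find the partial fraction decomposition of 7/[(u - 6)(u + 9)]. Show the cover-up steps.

Cover (u - 6): set u=6, get P = 7/(6 + 9) = 7/15. Cover (u + 9): set u=-9, get Q = 7/(-9 - 6) = -7/15.
Result: (7/15)/(u - 6) - (7/15)/(u + 9)


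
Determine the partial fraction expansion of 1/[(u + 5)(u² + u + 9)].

Cover-up at u = -5: A = 1/((-5)² + 1·(-5) + 9) = 1/29. Then B = -A = -1/29, C = -A·(1 - 5) = 4/29
Result: (1/29)/(u + 5) - ((1/29)u - 4/29)/(u² + u + 9)


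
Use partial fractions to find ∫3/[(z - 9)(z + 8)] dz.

Decompose: 3/[(z - 9)(z + 8)] = (3/17)/(z - 9) - (3/17)/(z + 8). Integrate each term: (3/17) ln|(z - 9)| - (3/17) ln|(z + 8)| + C


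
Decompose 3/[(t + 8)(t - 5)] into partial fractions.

3/(t + 8)(t - 5) = α/(t + 8) + β/(t - 5). α = 3/(-8 - 5) = -3/13, β = 3/(5 + 8) = 3/13
Result: (-3/13)/(t + 8) + (3/13)/(t - 5)


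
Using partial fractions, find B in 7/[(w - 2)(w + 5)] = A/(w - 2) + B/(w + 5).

Cover-up at w = -5: B = 7/(-5 - 2) = -7/7 = -1


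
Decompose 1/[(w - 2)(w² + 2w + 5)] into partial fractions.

Cover-up at w = 2: A = 1/(2² + 2·2 + 5) = 1/13. Then B = -A = -1/13, C = -A·(2 + 2) = -4/13
Result: (1/13)/(w - 2) - ((1/13)w + 4/13)/(w² + 2w + 5)


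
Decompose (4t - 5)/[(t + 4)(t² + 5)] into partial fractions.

At t=-4: P = (4·(-4) - 5)/((-4)² + 5) = -1. Q = -P = 1, R = 4 - (-4)·P = 0
Result: -1/(t + 4) + (t)/(t² + 5)


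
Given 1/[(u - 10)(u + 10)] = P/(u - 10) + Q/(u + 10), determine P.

Cover-up at u = 10: P = 1/(10 + 10) = 1/20


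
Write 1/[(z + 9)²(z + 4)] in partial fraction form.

Cover-up at z=-4: γ = 1/(-4 + 9)² = 1/25. Cover-up at z=-9: β = 1/(-9 + 4) = -1/5. Comparing z² coeff: α = -γ = -1/25
Result: (-1/25)/(z + 9) - (1/5)/(z + 9)² + (1/25)/(z + 4)


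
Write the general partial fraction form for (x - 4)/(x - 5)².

Repeated linear factor: P/(x - 5) + Q/(x - 5)²


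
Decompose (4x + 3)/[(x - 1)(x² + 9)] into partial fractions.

At x=1: α = (4·1 + 3)/(1² + 9) = 7/10. β = -α = -7/10, γ = 4 - 1·α = 33/10
Result: (7/10)/(x - 1) - ((7/10)x - 33/10)/(x² + 9)


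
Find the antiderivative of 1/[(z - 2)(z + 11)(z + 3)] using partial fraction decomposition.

Cover-up: A = 1/65, B = 1/104, C = -1/40. Decomposition: (1/65)/(z - 2) + (1/104)/(z + 11) - (1/40)/(z + 3). Integrate each term: (1/65) ln|(z - 2)| + (1/104) ln|(z + 11)| - (1/40) ln|(z + 3)| + C


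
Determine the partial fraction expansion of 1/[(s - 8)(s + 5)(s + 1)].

Using cover-up method: P = 1/117, Q = 1/52, R = -1/36
Result: (1/117)/(s - 8) + (1/52)/(s + 5) - (1/36)/(s + 1)


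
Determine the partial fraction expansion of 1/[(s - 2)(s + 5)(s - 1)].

Using cover-up method: P = 1/7, Q = 1/42, R = -1/6
Result: (1/7)/(s - 2) + (1/42)/(s + 5) - (1/6)/(s - 1)


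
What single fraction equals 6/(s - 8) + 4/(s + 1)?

Common denominator (s - 8)(s + 1). Numerator: 6(s + 1) + 4(s - 8) = (6s + 6) + (4s - 32) = 10s - 26
Result: (10s - 26)/[(s - 8)(s + 1)]


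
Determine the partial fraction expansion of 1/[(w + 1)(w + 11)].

1/(w + 1)(w + 11) = A/(w + 1) + B/(w + 11). A = 1/(-1 + 11) = 1/10, B = 1/(-11 + 1) = -1/10
Result: (1/10)/(w + 1) - (1/10)/(w + 11)


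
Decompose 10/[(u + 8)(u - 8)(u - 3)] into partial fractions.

Using cover-up method: P = 5/88, Q = 1/8, R = -2/11
Result: (5/88)/(u + 8) + (1/8)/(u - 8) - (2/11)/(u - 3)


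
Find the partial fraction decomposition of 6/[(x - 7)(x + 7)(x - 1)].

Using cover-up method: α = 1/14, β = 3/56, γ = -1/8
Result: (1/14)/(x - 7) + (3/56)/(x + 7) - (1/8)/(x - 1)


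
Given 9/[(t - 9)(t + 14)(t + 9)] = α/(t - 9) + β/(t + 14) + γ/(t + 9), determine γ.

Cover-up at t = -9: γ = 9/[(-9 - 9)(-9 + 14)] = 9/[(-18)(5)] = -9/90 = -1/10


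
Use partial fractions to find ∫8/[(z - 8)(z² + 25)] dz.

Cover-up at z=8: α = 8/(8²+25) = 8/89. Coeff matching: β = -8/89, γ = -64/89. Decomposition: (8/89)/(z - 8) - ((8/89)z + 64/89)/(z² + 25). Integrate: linear → ln, quadratic → (1/2)ln + arctan: (8/89) ln|(z - 8)| - (4/89) ln(z² + 25) - (64/445) arctan(z/5) + C


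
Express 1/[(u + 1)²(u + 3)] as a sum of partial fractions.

Cover-up at u=-3: γ = 1/(-3 + 1)² = 1/4. Cover-up at u=-1: β = 1/(-1 + 3) = 1/2. Comparing u² coeff: α = -γ = -1/4
Result: (-1/4)/(u + 1) + (1/2)/(u + 1)² + (1/4)/(u + 3)


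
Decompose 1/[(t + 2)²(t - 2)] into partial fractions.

Cover-up at t=2: C = 1/(2 + 2)² = 1/16. Cover-up at t=-2: B = 1/(-2 - 2) = -1/4. Comparing t² coeff: A = -C = -1/16
Result: (-1/16)/(t + 2) - (1/4)/(t + 2)² + (1/16)/(t - 2)


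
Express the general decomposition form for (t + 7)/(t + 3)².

Repeated linear factor: α/(t + 3) + β/(t + 3)²


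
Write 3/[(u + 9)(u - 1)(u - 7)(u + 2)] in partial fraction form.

Using Heaviside cover-up: (-3/1120)/(u + 9) - (1/60)/(u - 1) + (1/288)/(u - 7) + (1/63)/(u + 2)


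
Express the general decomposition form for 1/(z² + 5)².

Repeated quadratic factor: (Pz + Q)/(z² + 5) + (Rz + S)/(z² + 5)²


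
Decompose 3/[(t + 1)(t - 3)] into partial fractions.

3/(t + 1)(t - 3) = α/(t + 1) + β/(t - 3). α = 3/(-1 - 3) = -3/4, β = 3/(3 + 1) = 3/4
Result: (-3/4)/(t + 1) + (3/4)/(t - 3)


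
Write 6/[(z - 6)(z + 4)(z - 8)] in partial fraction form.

Using cover-up method: α = -3/10, β = 1/20, γ = 1/4
Result: (-3/10)/(z - 6) + (1/20)/(z + 4) + (1/4)/(z - 8)


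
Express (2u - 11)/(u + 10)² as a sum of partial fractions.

(2u - 11) = P(u + 10) + Q. At u = -10: Q = 2·(-10) - 11 = -31. Coeff of u: P = 2
Result: 2/(u + 10) - 31/(u + 10)²


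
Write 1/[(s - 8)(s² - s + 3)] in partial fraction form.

Cover-up at s = 8: P = 1/(8² - 1·8 + 3) = 1/59. Then Q = -P = -1/59, R = -P·(-1 + 8) = -7/59
Result: (1/59)/(s - 8) - ((1/59)s + 7/59)/(s² - s + 3)


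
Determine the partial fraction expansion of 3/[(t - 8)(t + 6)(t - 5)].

Using cover-up method: A = 1/14, B = 3/154, C = -1/11
Result: (1/14)/(t - 8) + (3/154)/(t + 6) - (1/11)/(t - 5)


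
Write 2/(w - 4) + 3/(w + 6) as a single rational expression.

Common denominator (w - 4)(w + 6). Numerator: 2(w + 6) + 3(w - 4) = (2w + 12) + (3w - 12) = 5w
Result: (5w)/[(w - 4)(w + 6)]


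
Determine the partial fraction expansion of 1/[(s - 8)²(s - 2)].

Cover-up at s=2: γ = 1/(2 - 8)² = 1/36. Cover-up at s=8: β = 1/(8 - 2) = 1/6. Comparing s² coeff: α = -γ = -1/36
Result: (-1/36)/(s - 8) + (1/6)/(s - 8)² + (1/36)/(s - 2)


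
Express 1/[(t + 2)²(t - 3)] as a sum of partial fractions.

Cover-up at t=3: R = 1/(3 + 2)² = 1/25. Cover-up at t=-2: Q = 1/(-2 - 3) = -1/5. Comparing t² coeff: P = -R = -1/25
Result: (-1/25)/(t + 2) - (1/5)/(t + 2)² + (1/25)/(t - 3)


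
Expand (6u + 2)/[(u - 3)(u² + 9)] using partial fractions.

At u=3: P = (6·3 + 2)/(3² + 9) = 10/9. Q = -P = -10/9, R = 6 - 3·P = 8/3
Result: (10/9)/(u - 3) - ((10/9)u - 8/3)/(u² + 9)


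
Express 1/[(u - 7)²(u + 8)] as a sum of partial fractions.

Cover-up at u=-8: γ = 1/(-8 - 7)² = 1/225. Cover-up at u=7: β = 1/(7 + 8) = 1/15. Comparing u² coeff: α = -γ = -1/225
Result: (-1/225)/(u - 7) + (1/15)/(u - 7)² + (1/225)/(u + 8)


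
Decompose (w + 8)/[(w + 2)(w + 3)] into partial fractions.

At w=-2: P = (1·(-2) + 8)/(-2 + 3) = 6. At w=-3: Q = (1·(-3) + 8)/(-3 + 2) = -5
Result: 6/(w + 2) - 5/(w + 3)


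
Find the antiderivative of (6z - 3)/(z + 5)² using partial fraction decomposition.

Decompose: A = 6, B = 6·(-5) - 3 = -33, so (6z - 3)/(z + 5)² = 6/(z + 5) - 33/(z + 5)². Integrate: ∫ A/(z + 5) dz = 6 ln|(z + 5)|; ∫ B/(z + 5)² dz = 33/(z + 5). Sum: 6 ln|(z + 5)| + 33/(z + 5) + C


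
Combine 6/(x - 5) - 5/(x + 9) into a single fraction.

Common denominator (x - 5)(x + 9). Numerator: 6(x + 9) - 5(x - 5) = (6x + 54) - (5x - 25) = x + 79
Result: (x + 79)/[(x - 5)(x + 9)]


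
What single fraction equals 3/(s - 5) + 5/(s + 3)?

Common denominator (s - 5)(s + 3). Numerator: 3(s + 3) + 5(s - 5) = (3s + 9) + (5s - 25) = 8s - 16
Result: (8s - 16)/[(s - 5)(s + 3)]


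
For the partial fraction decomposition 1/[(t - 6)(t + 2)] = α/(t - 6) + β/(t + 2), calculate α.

Cover-up at t = 6: α = 1/(6 + 2) = 1/8


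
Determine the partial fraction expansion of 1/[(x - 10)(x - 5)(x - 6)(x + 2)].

Using Heaviside cover-up: (1/240)/(x - 10) + (1/35)/(x - 5) - (1/32)/(x - 6) - (1/672)/(x + 2)


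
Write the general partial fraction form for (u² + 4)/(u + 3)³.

Repeated linear factor (power 3): P/(u + 3) + Q/(u + 3)² + R/(u + 3)³


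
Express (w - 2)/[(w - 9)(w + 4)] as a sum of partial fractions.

At w=9: A = (1·9 - 2)/(9 + 4) = 7/13. At w=-4: B = (1·(-4) - 2)/(-4 - 9) = 6/13
Result: (7/13)/(w - 9) + (6/13)/(w + 4)


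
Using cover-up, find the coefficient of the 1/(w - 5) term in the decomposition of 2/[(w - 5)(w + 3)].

Cover (w - 5), set w=5: 2/((w + 3) at w=5) = 2/(8) = 1/4


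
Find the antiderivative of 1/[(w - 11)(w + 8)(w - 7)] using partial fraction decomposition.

Cover-up: α = 1/76, β = 1/285, γ = -1/60. Decomposition: (1/76)/(w - 11) + (1/285)/(w + 8) - (1/60)/(w - 7). Integrate each term: (1/76) ln|(w - 11)| + (1/285) ln|(w + 8)| - (1/60) ln|(w - 7)| + C


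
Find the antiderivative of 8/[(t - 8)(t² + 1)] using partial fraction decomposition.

Cover-up at t=8: P = 8/(8²+1) = 8/65. Coeff matching: Q = -8/65, R = -64/65. Decomposition: (8/65)/(t - 8) - ((8/65)t + 64/65)/(t² + 1). Integrate: linear → ln, quadratic → (1/2)ln + arctan: (8/65) ln|(t - 8)| - (4/65) ln(t² + 1) - (64/65) arctan(t) + C


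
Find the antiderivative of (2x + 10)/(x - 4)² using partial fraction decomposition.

Decompose: P = 2, Q = 2·4 + 10 = 18, so (2x + 10)/(x - 4)² = 2/(x - 4) + 18/(x - 4)². Integrate: ∫ P/(x - 4) dx = 2 ln|(x - 4)|; ∫ Q/(x - 4)² dx = -18/(x - 4). Sum: 2 ln|(x - 4)| - 18/(x - 4) + C


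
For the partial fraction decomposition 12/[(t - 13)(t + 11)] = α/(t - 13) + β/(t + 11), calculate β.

Cover-up at t = -11: β = 12/(-11 - 13) = -12/24 = -1/2


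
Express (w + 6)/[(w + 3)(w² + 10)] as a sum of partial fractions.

At w=-3: A = (1·(-3) + 6)/((-3)² + 10) = 3/19. B = -A = -3/19, C = 1 - (-3)·A = 28/19
Result: (3/19)/(w + 3) - ((3/19)w - 28/19)/(w² + 10)


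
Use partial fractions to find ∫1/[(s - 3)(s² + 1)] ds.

Cover-up at s=3: A = 1/(3²+1) = 1/10. Coeff matching: B = -1/10, C = -3/10. Decomposition: (1/10)/(s - 3) - ((1/10)s + 3/10)/(s² + 1). Integrate: linear → ln, quadratic → (1/2)ln + arctan: (1/10) ln|(s - 3)| - (1/20) ln(s² + 1) - (3/10) arctan(s) + C


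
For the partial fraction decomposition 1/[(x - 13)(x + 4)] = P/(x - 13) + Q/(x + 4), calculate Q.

Cover-up at x = -4: Q = 1/(-4 - 13) = -1/17


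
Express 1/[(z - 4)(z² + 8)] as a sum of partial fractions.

Cover-up at z = 4: α = 1/(4² + 8) = 1/24. Then β = -α = -1/24, γ = -α·(0 + 4) = -1/6
Result: (1/24)/(z - 4) - ((1/24)z + 1/6)/(z² + 8)


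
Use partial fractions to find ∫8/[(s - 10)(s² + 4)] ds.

Cover-up at s=10: P = 8/(10²+4) = 1/13. Coeff matching: Q = -1/13, R = -10/13. Decomposition: (1/13)/(s - 10) - ((1/13)s + 10/13)/(s² + 4). Integrate: linear → ln, quadratic → (1/2)ln + arctan: (1/13) ln|(s - 10)| - (1/26) ln(s² + 4) - (5/13) arctan(s/2) + C


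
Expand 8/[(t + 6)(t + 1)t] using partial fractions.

Using cover-up method: A = 4/15, B = -8/5, C = 4/3
Result: (4/15)/(t + 6) - (8/5)/(t + 1) + (4/3)/t


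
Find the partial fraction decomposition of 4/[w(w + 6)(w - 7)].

Using cover-up method: A = -2/21, B = 2/39, C = 4/91
Result: (-2/21)/w + (2/39)/(w + 6) + (4/91)/(w - 7)


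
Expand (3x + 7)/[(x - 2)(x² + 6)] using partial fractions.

At x=2: P = (3·2 + 7)/(2² + 6) = 13/10. Q = -P = -13/10, R = 3 - 2·P = 2/5
Result: (13/10)/(x - 2) - ((13/10)x - 2/5)/(x² + 6)


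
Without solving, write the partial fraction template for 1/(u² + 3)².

Repeated quadratic factor: (Au + B)/(u² + 3) + (Cu + D)/(u² + 3)²


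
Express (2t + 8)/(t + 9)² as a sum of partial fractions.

(2t + 8) = A(t + 9) + B. At t = -9: B = 2·(-9) + 8 = -10. Coeff of t: A = 2
Result: 2/(t + 9) - 10/(t + 9)²


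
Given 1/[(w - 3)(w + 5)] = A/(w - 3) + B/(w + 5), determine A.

Cover-up at w = 3: A = 1/(3 + 5) = 1/8


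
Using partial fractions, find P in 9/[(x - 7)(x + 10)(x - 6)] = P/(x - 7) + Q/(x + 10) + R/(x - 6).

Cover-up at x = 7: P = 9/[(7 + 10)(7 - 6)] = 9/[(17)(1)] = 9/17


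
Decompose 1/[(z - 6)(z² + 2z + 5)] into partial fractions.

Cover-up at z = 6: P = 1/(6² + 2·6 + 5) = 1/53. Then Q = -P = -1/53, R = -P·(2 + 6) = -8/53
Result: (1/53)/(z - 6) - ((1/53)z + 8/53)/(z² + 2z + 5)


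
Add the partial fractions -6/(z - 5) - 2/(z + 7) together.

Common denominator (z - 5)(z + 7). Numerator: -6(z + 7) - 2(z - 5) = (-6z - 42) - (2z - 10) = -8z - 32
Result: (-8z - 32)/[(z - 5)(z + 7)]


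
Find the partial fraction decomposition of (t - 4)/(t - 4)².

(t - 4) = P(t - 4) + Q. At t = 4: Q = 1·4 - 4 = 0. Coeff of t: P = 1
Result: 1/(t - 4)


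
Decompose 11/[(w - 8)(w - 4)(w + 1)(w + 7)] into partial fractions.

Using Heaviside cover-up: (11/540)/(w - 8) - (1/20)/(w - 4) + (11/270)/(w + 1) - (1/90)/(w + 7)


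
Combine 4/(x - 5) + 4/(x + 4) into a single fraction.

Common denominator (x - 5)(x + 4). Numerator: 4(x + 4) + 4(x - 5) = (4x + 16) + (4x - 20) = 8x - 4
Result: (8x - 4)/[(x - 5)(x + 4)]


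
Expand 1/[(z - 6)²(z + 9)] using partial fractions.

Cover-up at z=-9: R = 1/(-9 - 6)² = 1/225. Cover-up at z=6: Q = 1/(6 + 9) = 1/15. Comparing z² coeff: P = -R = -1/225
Result: (-1/225)/(z - 6) + (1/15)/(z - 6)² + (1/225)/(z + 9)


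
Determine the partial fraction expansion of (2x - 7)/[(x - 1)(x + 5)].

At x=1: α = (2·1 - 7)/(1 + 5) = -5/6. At x=-5: β = (2·(-5) - 7)/(-5 - 1) = 17/6
Result: (-5/6)/(x - 1) + (17/6)/(x + 5)


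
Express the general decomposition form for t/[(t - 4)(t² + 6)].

Linear + irreducible quadratic: A/(t - 4) + (Bt + C)/(t² + 6)


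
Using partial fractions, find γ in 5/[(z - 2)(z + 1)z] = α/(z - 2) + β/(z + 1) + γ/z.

Cover-up at z = 0: γ = 5/[(0 - 2)(0 + 1)] = 5/[(-2)(1)] = -5/2


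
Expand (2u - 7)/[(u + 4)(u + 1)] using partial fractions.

At u=-4: P = (2·(-4) - 7)/(-4 + 1) = 5. At u=-1: Q = (2·(-1) - 7)/(-1 + 4) = -3
Result: 5/(u + 4) - 3/(u + 1)


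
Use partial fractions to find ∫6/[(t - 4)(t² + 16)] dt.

Cover-up at t=4: P = 6/(4²+16) = 3/16. Coeff matching: Q = -3/16, R = -3/4. Decomposition: (3/16)/(t - 4) - ((3/16)t + 3/4)/(t² + 16). Integrate: linear → ln, quadratic → (1/2)ln + arctan: (3/16) ln|(t - 4)| - (3/32) ln(t² + 16) - (3/16) arctan(t/4) + C


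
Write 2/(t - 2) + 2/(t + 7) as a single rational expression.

Common denominator (t - 2)(t + 7). Numerator: 2(t + 7) + 2(t - 2) = (2t + 14) + (2t - 4) = 4t + 10
Result: (4t + 10)/[(t - 2)(t + 7)]


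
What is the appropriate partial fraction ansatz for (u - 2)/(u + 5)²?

Repeated linear factor: P/(u + 5) + Q/(u + 5)²


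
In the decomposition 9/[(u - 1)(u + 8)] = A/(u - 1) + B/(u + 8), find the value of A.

Cover-up at u = 1: A = 9/(1 + 8) = 9/9 = 1


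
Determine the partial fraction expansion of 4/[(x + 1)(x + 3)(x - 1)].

Using cover-up method: P = -1, Q = 1/2, R = 1/2
Result: -1/(x + 1) + (1/2)/(x + 3) + (1/2)/(x - 1)


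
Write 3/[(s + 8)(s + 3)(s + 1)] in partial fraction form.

Using cover-up method: A = 3/35, B = -3/10, C = 3/14
Result: (3/35)/(s + 8) - (3/10)/(s + 3) + (3/14)/(s + 1)


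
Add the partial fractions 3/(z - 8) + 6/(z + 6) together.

Common denominator (z - 8)(z + 6). Numerator: 3(z + 6) + 6(z - 8) = (3z + 18) + (6z - 48) = 9z - 30
Result: (9z - 30)/[(z - 8)(z + 6)]


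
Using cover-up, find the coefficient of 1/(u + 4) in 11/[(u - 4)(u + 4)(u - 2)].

Cover (u + 4), set u=-4: 11/[(-4 - 4)(-4 - 2)] = 11/48


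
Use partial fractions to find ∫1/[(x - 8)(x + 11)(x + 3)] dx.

Cover-up: A = 1/209, B = 1/152, C = -1/88. Decomposition: (1/209)/(x - 8) + (1/152)/(x + 11) - (1/88)/(x + 3). Integrate each term: (1/209) ln|(x - 8)| + (1/152) ln|(x + 11)| - (1/88) ln|(x + 3)| + C


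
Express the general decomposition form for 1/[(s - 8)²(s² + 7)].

Repeated linear + quadratic: A/(s - 8) + B/(s - 8)² + (Cs + D)/(s² + 7)


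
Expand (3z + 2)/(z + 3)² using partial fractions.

(3z + 2) = A(z + 3) + B. At z = -3: B = 3·(-3) + 2 = -7. Coeff of z: A = 3
Result: 3/(z + 3) - 7/(z + 3)²


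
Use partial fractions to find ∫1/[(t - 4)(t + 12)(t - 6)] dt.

Cover-up: A = -1/32, B = 1/288, C = 1/36. Decomposition: (-1/32)/(t - 4) + (1/288)/(t + 12) + (1/36)/(t - 6). Integrate each term: (-1/32) ln|(t - 4)| + (1/288) ln|(t + 12)| + (1/36) ln|(t - 6)| + C


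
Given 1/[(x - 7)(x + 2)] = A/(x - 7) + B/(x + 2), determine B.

Cover-up at x = -2: B = 1/(-2 - 7) = -1/9


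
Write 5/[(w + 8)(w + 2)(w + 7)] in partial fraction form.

Using cover-up method: P = 5/6, Q = 1/6, R = -1
Result: (5/6)/(w + 8) + (1/6)/(w + 2) - 1/(w + 7)


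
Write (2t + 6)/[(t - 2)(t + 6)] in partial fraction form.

At t=2: α = (2·2 + 6)/(2 + 6) = 5/4. At t=-6: β = (2·(-6) + 6)/(-6 - 2) = 3/4
Result: (5/4)/(t - 2) + (3/4)/(t + 6)


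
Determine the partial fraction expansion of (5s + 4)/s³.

(5s + 4) = As² + Bs + C. At s = 0: C = 5·0 + 4 = 4. Coefficients: A = 0, B = 5
Result: 5/s² + 4/s³


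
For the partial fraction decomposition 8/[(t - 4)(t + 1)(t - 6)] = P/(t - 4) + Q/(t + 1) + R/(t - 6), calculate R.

Cover-up at t = 6: R = 8/[(6 - 4)(6 + 1)] = 8/[(2)(7)] = 8/14 = 4/7


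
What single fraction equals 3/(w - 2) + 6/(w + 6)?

Common denominator (w - 2)(w + 6). Numerator: 3(w + 6) + 6(w - 2) = (3w + 18) + (6w - 12) = 9w + 6
Result: (9w + 6)/[(w - 2)(w + 6)]


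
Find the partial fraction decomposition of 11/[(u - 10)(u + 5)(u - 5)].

Using cover-up method: α = 11/75, β = 11/150, γ = -11/50
Result: (11/75)/(u - 10) + (11/150)/(u + 5) - (11/50)/(u - 5)


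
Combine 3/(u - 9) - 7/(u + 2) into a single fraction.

Common denominator (u - 9)(u + 2). Numerator: 3(u + 2) - 7(u - 9) = (3u + 6) - (7u - 63) = -4u + 69
Result: (-4u + 69)/[(u - 9)(u + 2)]


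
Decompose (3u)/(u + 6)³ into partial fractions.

(3u) = A(u + 6)² + B(u + 6) + C. At u = -6: C = 3·(-6) + 0 = -18. Coefficients: A = 0, B = 3
Result: 3/(u + 6)² - 18/(u + 6)³


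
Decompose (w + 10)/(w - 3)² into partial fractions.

(w + 10) = P(w - 3) + Q. At w = 3: Q = 1·3 + 10 = 13. Coeff of w: P = 1
Result: 1/(w - 3) + 13/(w - 3)²


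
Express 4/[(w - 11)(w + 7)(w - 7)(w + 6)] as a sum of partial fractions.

Using Heaviside cover-up: (1/306)/(w - 11) - (1/63)/(w + 7) - (1/182)/(w - 7) + (4/221)/(w + 6)


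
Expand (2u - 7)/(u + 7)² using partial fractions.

(2u - 7) = A(u + 7) + B. At u = -7: B = 2·(-7) - 7 = -21. Coeff of u: A = 2
Result: 2/(u + 7) - 21/(u + 7)²


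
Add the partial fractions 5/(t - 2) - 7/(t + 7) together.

Common denominator (t - 2)(t + 7). Numerator: 5(t + 7) - 7(t - 2) = (5t + 35) - (7t - 14) = -2t + 49
Result: (-2t + 49)/[(t - 2)(t + 7)]


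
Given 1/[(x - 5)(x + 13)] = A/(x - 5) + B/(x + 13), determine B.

Cover-up at x = -13: B = 1/(-13 - 5) = -1/18


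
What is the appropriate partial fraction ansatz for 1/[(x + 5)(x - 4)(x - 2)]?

Three distinct linear factors: P/(x + 5) + Q/(x - 4) + R/(x - 2)


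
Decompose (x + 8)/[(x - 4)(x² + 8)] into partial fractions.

At x=4: P = (1·4 + 8)/(4² + 8) = 1/2. Q = -P = -1/2, R = 1 - 4·P = -1
Result: (1/2)/(x - 4) - ((1/2)x + 1)/(x² + 8)


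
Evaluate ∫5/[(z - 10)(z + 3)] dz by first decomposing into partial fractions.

Decompose: 5/[(z - 10)(z + 3)] = (5/13)/(z - 10) - (5/13)/(z + 3). Integrate each term: (5/13) ln|(z - 10)| - (5/13) ln|(z + 3)| + C


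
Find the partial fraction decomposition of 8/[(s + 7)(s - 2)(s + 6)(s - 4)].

Using Heaviside cover-up: (-8/99)/(s + 7) - (1/18)/(s - 2) + (1/10)/(s + 6) + (2/55)/(s - 4)


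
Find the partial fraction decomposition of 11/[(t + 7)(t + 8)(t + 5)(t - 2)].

Using Heaviside cover-up: (11/18)/(t + 7) - (11/30)/(t + 8) - (11/42)/(t + 5) + (11/630)/(t - 2)


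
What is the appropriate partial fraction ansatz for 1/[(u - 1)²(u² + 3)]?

Repeated linear + quadratic: A/(u - 1) + B/(u - 1)² + (Cu + D)/(u² + 3)


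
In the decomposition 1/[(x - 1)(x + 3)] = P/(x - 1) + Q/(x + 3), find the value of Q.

Cover-up at x = -3: Q = 1/(-3 - 1) = -1/4


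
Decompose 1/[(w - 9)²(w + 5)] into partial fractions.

Cover-up at w=-5: C = 1/(-5 - 9)² = 1/196. Cover-up at w=9: B = 1/(9 + 5) = 1/14. Comparing w² coeff: A = -C = -1/196
Result: (-1/196)/(w - 9) + (1/14)/(w - 9)² + (1/196)/(w + 5)


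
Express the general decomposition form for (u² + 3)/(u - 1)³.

Repeated linear factor (power 3): α/(u - 1) + β/(u - 1)² + γ/(u - 1)³


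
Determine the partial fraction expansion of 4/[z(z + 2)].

4/z(z + 2) = A/z + B/(z + 2). A = 4/(0 + 2) = 2, B = 4/(-2 - 0) = -2
Result: 2/z - 2/(z + 2)


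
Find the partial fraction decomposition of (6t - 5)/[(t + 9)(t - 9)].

At t=-9: α = (6·(-9) - 5)/(-9 - 9) = 59/18. At t=9: β = (6·9 - 5)/(9 + 9) = 49/18
Result: (59/18)/(t + 9) + (49/18)/(t - 9)


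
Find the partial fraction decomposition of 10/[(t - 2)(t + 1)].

10/(t - 2)(t + 1) = α/(t - 2) + β/(t + 1). α = 10/(2 + 1) = 10/3, β = 10/(-1 - 2) = -10/3
Result: (10/3)/(t - 2) - (10/3)/(t + 1)


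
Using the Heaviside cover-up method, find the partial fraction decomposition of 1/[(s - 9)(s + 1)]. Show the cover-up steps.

Cover (s - 9): set s=9, get P = 1/(9 + 1) = 1/10. Cover (s + 1): set s=-1, get Q = 1/(-1 - 9) = -1/10.
Result: (1/10)/(s - 9) - (1/10)/(s + 1)


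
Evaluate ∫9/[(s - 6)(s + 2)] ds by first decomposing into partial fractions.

Decompose: 9/[(s - 6)(s + 2)] = (9/8)/(s - 6) - (9/8)/(s + 2). Integrate each term: (9/8) ln|(s - 6)| - (9/8) ln|(s + 2)| + C


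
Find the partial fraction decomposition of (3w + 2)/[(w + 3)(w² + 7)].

At w=-3: α = (3·(-3) + 2)/((-3)² + 7) = -7/16. β = -α = 7/16, γ = 3 - (-3)·α = 27/16
Result: (-7/16)/(w + 3) + ((7/16)w + 27/16)/(w² + 7)


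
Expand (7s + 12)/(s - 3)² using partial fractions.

(7s + 12) = A(s - 3) + B. At s = 3: B = 7·3 + 12 = 33. Coeff of s: A = 7
Result: 7/(s - 3) + 33/(s - 3)²


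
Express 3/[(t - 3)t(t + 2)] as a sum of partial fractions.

Using cover-up method: α = 1/5, β = -1/2, γ = 3/10
Result: (1/5)/(t - 3) - (1/2)/t + (3/10)/(t + 2)


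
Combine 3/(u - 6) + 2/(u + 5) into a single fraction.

Common denominator (u - 6)(u + 5). Numerator: 3(u + 5) + 2(u - 6) = (3u + 15) + (2u - 12) = 5u + 3
Result: (5u + 3)/[(u - 6)(u + 5)]


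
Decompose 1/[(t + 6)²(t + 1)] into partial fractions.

Cover-up at t=-1: R = 1/(-1 + 6)² = 1/25. Cover-up at t=-6: Q = 1/(-6 + 1) = -1/5. Comparing t² coeff: P = -R = -1/25
Result: (-1/25)/(t + 6) - (1/5)/(t + 6)² + (1/25)/(t + 1)


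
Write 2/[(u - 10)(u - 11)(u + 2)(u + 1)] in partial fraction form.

Using Heaviside cover-up: (-1/66)/(u - 10) + (1/78)/(u - 11) - (1/78)/(u + 2) + (1/66)/(u + 1)


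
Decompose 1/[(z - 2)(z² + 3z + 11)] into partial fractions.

Cover-up at z = 2: P = 1/(2² + 3·2 + 11) = 1/21. Then Q = -P = -1/21, R = -P·(3 + 2) = -5/21
Result: (1/21)/(z - 2) - ((1/21)z + 5/21)/(z² + 3z + 11)


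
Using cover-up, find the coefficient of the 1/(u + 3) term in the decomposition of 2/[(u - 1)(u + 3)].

Cover (u + 3), set u=-3: 2/((u - 1) at u=-3) = 2/(-4) = -1/2


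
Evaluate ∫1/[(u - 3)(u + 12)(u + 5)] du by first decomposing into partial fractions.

Cover-up: A = 1/120, B = 1/105, C = -1/56. Decomposition: (1/120)/(u - 3) + (1/105)/(u + 12) - (1/56)/(u + 5). Integrate each term: (1/120) ln|(u - 3)| + (1/105) ln|(u + 12)| - (1/56) ln|(u + 5)| + C


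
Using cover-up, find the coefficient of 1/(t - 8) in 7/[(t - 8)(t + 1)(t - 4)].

Cover (t - 8), set t=8: 7/[(8 + 1)(8 - 4)] = 7/36


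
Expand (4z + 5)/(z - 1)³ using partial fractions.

(4z + 5) = A(z - 1)² + B(z - 1) + C. At z = 1: C = 4·1 + 5 = 9. Coefficients: A = 0, B = 4
Result: 4/(z - 1)² + 9/(z - 1)³


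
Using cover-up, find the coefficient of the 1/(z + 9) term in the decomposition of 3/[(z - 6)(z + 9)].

Cover (z + 9), set z=-9: 3/((z - 6) at z=-9) = 3/(-15) = -1/5


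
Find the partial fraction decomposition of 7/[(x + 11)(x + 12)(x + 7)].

Using cover-up method: α = -7/4, β = 7/5, γ = 7/20
Result: (-7/4)/(x + 11) + (7/5)/(x + 12) + (7/20)/(x + 7)


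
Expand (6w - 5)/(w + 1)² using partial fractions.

(6w - 5) = P(w + 1) + Q. At w = -1: Q = 6·(-1) - 5 = -11. Coeff of w: P = 6
Result: 6/(w + 1) - 11/(w + 1)²


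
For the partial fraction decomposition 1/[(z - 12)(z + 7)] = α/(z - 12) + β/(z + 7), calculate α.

Cover-up at z = 12: α = 1/(12 + 7) = 1/19


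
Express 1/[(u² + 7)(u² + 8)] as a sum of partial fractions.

Coefficient matching gives A = C = 0, B = 1/(8-7) = 1, D = -B = -1
Result: 1/(u² + 7) - 1/(u² + 8)


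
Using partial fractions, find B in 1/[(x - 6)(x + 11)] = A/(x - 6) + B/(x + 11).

Cover-up at x = -11: B = 1/(-11 - 6) = -1/17


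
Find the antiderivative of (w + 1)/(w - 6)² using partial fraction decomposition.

Decompose: α = 1, β = 1·6 + 1 = 7, so (w + 1)/(w - 6)² = 1/(w - 6) + 7/(w - 6)². Integrate: ∫ α/(w - 6) dw = ln|(w - 6)|; ∫ β/(w - 6)² dw = -7/(w - 6). Sum: ln|(w - 6)| - 7/(w - 6) + C


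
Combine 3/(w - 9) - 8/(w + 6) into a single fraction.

Common denominator (w - 9)(w + 6). Numerator: 3(w + 6) - 8(w - 9) = (3w + 18) - (8w - 72) = -5w + 90
Result: (-5w + 90)/[(w - 9)(w + 6)]


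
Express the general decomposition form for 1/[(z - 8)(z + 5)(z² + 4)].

Two linear + quadratic: α/(z - 8) + β/(z + 5) + (γz + δ)/(z² + 4)


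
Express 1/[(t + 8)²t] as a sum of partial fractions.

Cover-up at t=0: C = 1/(0 + 8)² = 1/64. Cover-up at t=-8: B = 1/(-8 - 0) = -1/8. Comparing t² coeff: A = -C = -1/64
Result: (-1/64)/(t + 8) - (1/8)/(t + 8)² + (1/64)/t


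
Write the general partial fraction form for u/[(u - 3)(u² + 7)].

Linear + irreducible quadratic: A/(u - 3) + (Bu + C)/(u² + 7)
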